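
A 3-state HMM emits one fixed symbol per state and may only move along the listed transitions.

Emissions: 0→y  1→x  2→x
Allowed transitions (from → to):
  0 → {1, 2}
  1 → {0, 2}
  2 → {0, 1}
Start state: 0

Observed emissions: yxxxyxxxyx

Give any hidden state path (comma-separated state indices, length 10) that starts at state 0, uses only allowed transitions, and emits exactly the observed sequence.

  pos 0: y in {0}, choose 0; start
  pos 1: x in {1,2}, choose 2; 0->2 ok
  pos 2: x in {1,2}, choose 1; 2->1 ok
  pos 3: x in {1,2}, choose 2; 1->2 ok
  pos 4: y in {0}, choose 0; 2->0 ok
  pos 5: x in {1,2}, choose 1; 0->1 ok
  pos 6: x in {1,2}, choose 2; 1->2 ok
  pos 7: x in {1,2}, choose 1; 2->1 ok
  pos 8: y in {0}, choose 0; 1->0 ok
  pos 9: x in {1,2}, choose 2; 0->2 ok

0,2,1,2,0,1,2,1,0,2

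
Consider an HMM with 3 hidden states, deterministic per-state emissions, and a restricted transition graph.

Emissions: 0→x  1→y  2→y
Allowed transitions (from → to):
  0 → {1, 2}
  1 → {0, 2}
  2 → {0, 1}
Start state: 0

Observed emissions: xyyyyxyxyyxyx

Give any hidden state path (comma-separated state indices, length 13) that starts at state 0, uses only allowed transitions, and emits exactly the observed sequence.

  0: obs=x cand={0} pick 0 [start]
  1: obs=y cand={1,2} pick 2 [0->2 ok]
  2: obs=y cand={1,2} pick 1 [2->1 ok]
  3: obs=y cand={1,2} pick 2 [1->2 ok]
  4: obs=y cand={1,2} pick 1 [2->1 ok]
  5: obs=x cand={0} pick 0 [1->0 ok]
  6: obs=y cand={1,2} pick 2 [0->2 ok]
  7: obs=x cand={0} pick 0 [2->0 ok]
  8: obs=y cand={1,2} pick 1 [0->1 ok]
  9: obs=y cand={1,2} pick 2 [1->2 ok]
  10: obs=x cand={0} pick 0 [2->0 ok]
  11: obs=y cand={1,2} pick 2 [0->2 ok]
  12: obs=x cand={0} pick 0 [2->0 ok]

0,2,1,2,1,0,2,0,1,2,0,2,0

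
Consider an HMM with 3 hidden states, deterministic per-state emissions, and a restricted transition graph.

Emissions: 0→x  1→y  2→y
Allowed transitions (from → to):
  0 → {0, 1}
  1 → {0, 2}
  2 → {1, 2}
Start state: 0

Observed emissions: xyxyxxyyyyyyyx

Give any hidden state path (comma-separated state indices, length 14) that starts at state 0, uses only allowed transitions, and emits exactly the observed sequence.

  [0] x  {0}  => 0  start
  [1] y  {1,2}  => 1  0->1 ok
  [2] x  {0}  => 0  1->0 ok
  [3] y  {1,2}  => 1  0->1 ok
  [4] x  {0}  => 0  1->0 ok
  [5] x  {0}  => 0  0->0 ok
  [6] y  {1,2}  => 1  0->1 ok
  [7] y  {1,2}  => 2  1->2 ok
  [8] y  {1,2}  => 2  2->2 ok
  [9] y  {1,2}  => 1  2->1 ok
  [10] y  {1,2}  => 2  1->2 ok
  [11] y  {1,2}  => 2  2->2 ok
  [12] y  {1,2}  => 1  2->1 ok
  [13] x  {0}  => 0  1->0 ok

0,1,0,1,0,0,1,2,2,1,2,2,1,0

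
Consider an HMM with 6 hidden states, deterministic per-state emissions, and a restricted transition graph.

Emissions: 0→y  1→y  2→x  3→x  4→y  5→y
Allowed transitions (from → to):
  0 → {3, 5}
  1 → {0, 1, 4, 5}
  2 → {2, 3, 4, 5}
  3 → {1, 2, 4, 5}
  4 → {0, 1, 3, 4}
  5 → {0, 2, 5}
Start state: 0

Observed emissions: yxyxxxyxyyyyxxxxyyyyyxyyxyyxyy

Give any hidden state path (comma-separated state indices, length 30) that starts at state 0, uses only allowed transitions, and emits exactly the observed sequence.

  pos 0: y in {0,1,4,5}, choose 0; start
  pos 1: x in {2,3}, choose 3; 0->3 ok
  pos 2: y in {0,1,4,5}, choose 5; 3->5 ok
  pos 3: x in {2,3}, choose 2; 5->2 ok
  pos 4: x in {2,3}, choose 2; 2->2 ok
  pos 5: x in {2,3}, choose 3; 2->3 ok
  pos 6: y in {0,1,4,5}, choose 5; 3->5 ok
  pos 7: x in {2,3}, choose 2; 5->2 ok
  pos 8: y in {0,1,4,5}, choose 4; 2->4 ok
  pos 9: y in {0,1,4,5}, choose 1; 4->1 ok
  pos 10: y in {0,1,4,5}, choose 1; 1->1 ok
  pos 11: y in {0,1,4,5}, choose 5; 1->5 ok
  pos 12: x in {2,3}, choose 2; 5->2 ok
  pos 13: x in {2,3}, choose 3; 2->3 ok
  pos 14: x in {2,3}, choose 2; 3->2 ok
  pos 15: x in {2,3}, choose 3; 2->3 ok
  pos 16: y in {0,1,4,5}, choose 1; 3->1 ok
  pos 17: y in {0,1,4,5}, choose 1; 1->1 ok
  pos 18: y in {0,1,4,5}, choose 0; 1->0 ok
  pos 19: y in {0,1,4,5}, choose 5; 0->5 ok
  pos 20: y in {0,1,4,5}, choose 5; 5->5 ok
  pos 21: x in {2,3}, choose 2; 5->2 ok
  pos 22: y in {0,1,4,5}, choose 5; 2->5 ok
  pos 23: y in {0,1,4,5}, choose 5; 5->5 ok
  pos 24: x in {2,3}, choose 2; 5->2 ok
  pos 25: y in {0,1,4,5}, choose 5; 2->5 ok
  pos 26: y in {0,1,4,5}, choose 5; 5->5 ok
  pos 27: x in {2,3}, choose 2; 5->2 ok
  pos 28: y in {0,1,4,5}, choose 5; 2->5 ok
  pos 29: y in {0,1,4,5}, choose 0; 5->0 ok

0,3,5,2,2,3,5,2,4,1,1,5,2,3,2,3,1,1,0,5,5,2,5,5,2,5,5,2,5,0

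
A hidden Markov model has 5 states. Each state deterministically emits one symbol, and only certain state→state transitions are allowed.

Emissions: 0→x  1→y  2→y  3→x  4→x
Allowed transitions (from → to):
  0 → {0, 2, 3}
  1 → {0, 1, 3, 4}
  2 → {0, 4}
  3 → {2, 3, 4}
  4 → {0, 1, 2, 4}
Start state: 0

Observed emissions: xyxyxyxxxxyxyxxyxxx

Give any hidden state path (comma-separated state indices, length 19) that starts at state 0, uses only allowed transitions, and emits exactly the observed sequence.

0,2,0,2,4,2,4,0,3,4,1,4,2,4,0,2,0,0,0

  t0 'x' -> {0,3,4}, take 0 (start)
  t1 'y' -> {1,2}, take 2 (0->2 ok)
  t2 'x' -> {0,3,4}, take 0 (2->0 ok)
  t3 'y' -> {1,2}, take 2 (0->2 ok)
  t4 'x' -> {0,3,4}, take 4 (2->4 ok)
  t5 'y' -> {1,2}, take 2 (4->2 ok)
  t6 'x' -> {0,3,4}, take 4 (2->4 ok)
  t7 'x' -> {0,3,4}, take 0 (4->0 ok)
  t8 'x' -> {0,3,4}, take 3 (0->3 ok)
  t9 'x' -> {0,3,4}, take 4 (3->4 ok)
  t10 'y' -> {1,2}, take 1 (4->1 ok)
  t11 'x' -> {0,3,4}, take 4 (1->4 ok)
  t12 'y' -> {1,2}, take 2 (4->2 ok)
  t13 'x' -> {0,3,4}, take 4 (2->4 ok)
  t14 'x' -> {0,3,4}, take 0 (4->0 ok)
  t15 'y' -> {1,2}, take 2 (0->2 ok)
  t16 'x' -> {0,3,4}, take 0 (2->0 ok)
  t17 'x' -> {0,3,4}, take 0 (0->0 ok)
  t18 'x' -> {0,3,4}, take 0 (0->0 ok)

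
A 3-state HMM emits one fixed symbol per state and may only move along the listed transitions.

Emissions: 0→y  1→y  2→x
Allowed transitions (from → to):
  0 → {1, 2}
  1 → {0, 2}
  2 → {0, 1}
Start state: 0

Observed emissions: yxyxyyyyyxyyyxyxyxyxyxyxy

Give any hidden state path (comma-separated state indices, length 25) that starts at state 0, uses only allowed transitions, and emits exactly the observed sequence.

  [0] y  {0,1}  => 0  start
  [1] x  {2}  => 2  0->2 ok
  [2] y  {0,1}  => 1  2->1 ok
  [3] x  {2}  => 2  1->2 ok
  [4] y  {0,1}  => 1  2->1 ok
  [5] y  {0,1}  => 0  1->0 ok
  [6] y  {0,1}  => 1  0->1 ok
  [7] y  {0,1}  => 0  1->0 ok
  [8] y  {0,1}  => 1  0->1 ok
  [9] x  {2}  => 2  1->2 ok
  [10] y  {0,1}  => 1  2->1 ok
  [11] y  {0,1}  => 0  1->0 ok
  [12] y  {0,1}  => 1  0->1 ok
  [13] x  {2}  => 2  1->2 ok
  [14] y  {0,1}  => 0  2->0 ok
  [15] x  {2}  => 2  0->2 ok
  [16] y  {0,1}  => 0  2->0 ok
  [17] x  {2}  => 2  0->2 ok
  [18] y  {0,1}  => 1  2->1 ok
  [19] x  {2}  => 2  1->2 ok
  [20] y  {0,1}  => 1  2->1 ok
  [21] x  {2}  => 2  1->2 ok
  [22] y  {0,1}  => 1  2->1 ok
  [23] x  {2}  => 2  1->2 ok
  [24] y  {0,1}  => 0  2->0 ok

0,2,1,2,1,0,1,0,1,2,1,0,1,2,0,2,0,2,1,2,1,2,1,2,0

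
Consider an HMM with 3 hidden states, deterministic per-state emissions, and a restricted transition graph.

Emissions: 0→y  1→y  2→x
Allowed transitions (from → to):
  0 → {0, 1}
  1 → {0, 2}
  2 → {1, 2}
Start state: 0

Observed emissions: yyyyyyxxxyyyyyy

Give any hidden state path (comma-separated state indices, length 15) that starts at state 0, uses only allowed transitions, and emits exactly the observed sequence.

  pos 0: y in {0,1}, choose 0; start
  pos 1: y in {0,1}, choose 1; 0->1 ok
  pos 2: y in {0,1}, choose 0; 1->0 ok
  pos 3: y in {0,1}, choose 0; 0->0 ok
  pos 4: y in {0,1}, choose 0; 0->0 ok
  pos 5: y in {0,1}, choose 1; 0->1 ok
  pos 6: x in {2}, choose 2; 1->2 ok
  pos 7: x in {2}, choose 2; 2->2 ok
  pos 8: x in {2}, choose 2; 2->2 ok
  pos 9: y in {0,1}, choose 1; 2->1 ok
  pos 10: y in {0,1}, choose 0; 1->0 ok
  pos 11: y in {0,1}, choose 1; 0->1 ok
  pos 12: y in {0,1}, choose 0; 1->0 ok
  pos 13: y in {0,1}, choose 1; 0->1 ok
  pos 14: y in {0,1}, choose 0; 1->0 ok

0,1,0,0,0,1,2,2,2,1,0,1,0,1,0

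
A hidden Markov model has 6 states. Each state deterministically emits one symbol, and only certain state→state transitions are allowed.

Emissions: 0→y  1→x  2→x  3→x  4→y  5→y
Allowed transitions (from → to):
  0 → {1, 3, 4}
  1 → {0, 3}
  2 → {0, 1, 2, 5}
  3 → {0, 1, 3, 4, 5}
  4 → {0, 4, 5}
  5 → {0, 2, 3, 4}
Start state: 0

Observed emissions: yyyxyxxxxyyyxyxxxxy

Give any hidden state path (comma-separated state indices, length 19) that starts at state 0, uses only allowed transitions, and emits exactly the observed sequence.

0,4,0,1,0,1,3,1,3,0,4,0,1,0,1,3,1,3,0

  t0 'y' -> {0,4,5}, take 0 (start)
  t1 'y' -> {0,4,5}, take 4 (0->4 ok)
  t2 'y' -> {0,4,5}, take 0 (4->0 ok)
  t3 'x' -> {1,2,3}, take 1 (0->1 ok)
  t4 'y' -> {0,4,5}, take 0 (1->0 ok)
  t5 'x' -> {1,2,3}, take 1 (0->1 ok)
  t6 'x' -> {1,2,3}, take 3 (1->3 ok)
  t7 'x' -> {1,2,3}, take 1 (3->1 ok)
  t8 'x' -> {1,2,3}, take 3 (1->3 ok)
  t9 'y' -> {0,4,5}, take 0 (3->0 ok)
  t10 'y' -> {0,4,5}, take 4 (0->4 ok)
  t11 'y' -> {0,4,5}, take 0 (4->0 ok)
  t12 'x' -> {1,2,3}, take 1 (0->1 ok)
  t13 'y' -> {0,4,5}, take 0 (1->0 ok)
  t14 'x' -> {1,2,3}, take 1 (0->1 ok)
  t15 'x' -> {1,2,3}, take 3 (1->3 ok)
  t16 'x' -> {1,2,3}, take 1 (3->1 ok)
  t17 'x' -> {1,2,3}, take 3 (1->3 ok)
  t18 'y' -> {0,4,5}, take 0 (3->0 ok)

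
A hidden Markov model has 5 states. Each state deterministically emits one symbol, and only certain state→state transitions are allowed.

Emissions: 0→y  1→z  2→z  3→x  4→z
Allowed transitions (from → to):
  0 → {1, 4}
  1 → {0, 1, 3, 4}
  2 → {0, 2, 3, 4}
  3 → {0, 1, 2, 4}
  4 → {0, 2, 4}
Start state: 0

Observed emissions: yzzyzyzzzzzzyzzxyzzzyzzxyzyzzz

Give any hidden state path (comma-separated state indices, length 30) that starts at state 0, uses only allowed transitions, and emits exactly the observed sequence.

0,1,1,0,1,0,4,4,2,4,2,4,0,4,2,3,0,4,4,4,0,4,2,3,0,1,0,1,4,4

  [0] y  {0}  => 0  start
  [1] z  {1,2,4}  => 1  0->1 ok
  [2] z  {1,2,4}  => 1  1->1 ok
  [3] y  {0}  => 0  1->0 ok
  [4] z  {1,2,4}  => 1  0->1 ok
  [5] y  {0}  => 0  1->0 ok
  [6] z  {1,2,4}  => 4  0->4 ok
  [7] z  {1,2,4}  => 4  4->4 ok
  [8] z  {1,2,4}  => 2  4->2 ok
  [9] z  {1,2,4}  => 4  2->4 ok
  [10] z  {1,2,4}  => 2  4->2 ok
  [11] z  {1,2,4}  => 4  2->4 ok
  [12] y  {0}  => 0  4->0 ok
  [13] z  {1,2,4}  => 4  0->4 ok
  [14] z  {1,2,4}  => 2  4->2 ok
  [15] x  {3}  => 3  2->3 ok
  [16] y  {0}  => 0  3->0 ok
  [17] z  {1,2,4}  => 4  0->4 ok
  [18] z  {1,2,4}  => 4  4->4 ok
  [19] z  {1,2,4}  => 4  4->4 ok
  [20] y  {0}  => 0  4->0 ok
  [21] z  {1,2,4}  => 4  0->4 ok
  [22] z  {1,2,4}  => 2  4->2 ok
  [23] x  {3}  => 3  2->3 ok
  [24] y  {0}  => 0  3->0 ok
  [25] z  {1,2,4}  => 1  0->1 ok
  [26] y  {0}  => 0  1->0 ok
  [27] z  {1,2,4}  => 1  0->1 ok
  [28] z  {1,2,4}  => 4  1->4 ok
  [29] z  {1,2,4}  => 4  4->4 ok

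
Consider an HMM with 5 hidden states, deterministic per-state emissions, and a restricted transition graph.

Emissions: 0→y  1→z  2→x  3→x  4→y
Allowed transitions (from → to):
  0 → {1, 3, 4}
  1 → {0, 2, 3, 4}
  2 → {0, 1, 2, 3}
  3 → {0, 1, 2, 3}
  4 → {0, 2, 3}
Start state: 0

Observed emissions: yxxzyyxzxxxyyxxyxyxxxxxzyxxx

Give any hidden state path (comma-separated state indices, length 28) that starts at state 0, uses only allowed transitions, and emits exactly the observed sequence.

0,3,2,1,4,0,3,1,3,3,3,0,4,2,3,0,3,0,3,2,2,2,2,1,0,3,2,2

  t0 'y' -> {0,4}, take 0 (start)
  t1 'x' -> {2,3}, take 3 (0->3 ok)
  t2 'x' -> {2,3}, take 2 (3->2 ok)
  t3 'z' -> {1}, take 1 (2->1 ok)
  t4 'y' -> {0,4}, take 4 (1->4 ok)
  t5 'y' -> {0,4}, take 0 (4->0 ok)
  t6 'x' -> {2,3}, take 3 (0->3 ok)
  t7 'z' -> {1}, take 1 (3->1 ok)
  t8 'x' -> {2,3}, take 3 (1->3 ok)
  t9 'x' -> {2,3}, take 3 (3->3 ok)
  t10 'x' -> {2,3}, take 3 (3->3 ok)
  t11 'y' -> {0,4}, take 0 (3->0 ok)
  t12 'y' -> {0,4}, take 4 (0->4 ok)
  t13 'x' -> {2,3}, take 2 (4->2 ok)
  t14 'x' -> {2,3}, take 3 (2->3 ok)
  t15 'y' -> {0,4}, take 0 (3->0 ok)
  t16 'x' -> {2,3}, take 3 (0->3 ok)
  t17 'y' -> {0,4}, take 0 (3->0 ok)
  t18 'x' -> {2,3}, take 3 (0->3 ok)
  t19 'x' -> {2,3}, take 2 (3->2 ok)
  t20 'x' -> {2,3}, take 2 (2->2 ok)
  t21 'x' -> {2,3}, take 2 (2->2 ok)
  t22 'x' -> {2,3}, take 2 (2->2 ok)
  t23 'z' -> {1}, take 1 (2->1 ok)
  t24 'y' -> {0,4}, take 0 (1->0 ok)
  t25 'x' -> {2,3}, take 3 (0->3 ok)
  t26 'x' -> {2,3}, take 2 (3->2 ok)
  t27 'x' -> {2,3}, take 2 (2->2 ok)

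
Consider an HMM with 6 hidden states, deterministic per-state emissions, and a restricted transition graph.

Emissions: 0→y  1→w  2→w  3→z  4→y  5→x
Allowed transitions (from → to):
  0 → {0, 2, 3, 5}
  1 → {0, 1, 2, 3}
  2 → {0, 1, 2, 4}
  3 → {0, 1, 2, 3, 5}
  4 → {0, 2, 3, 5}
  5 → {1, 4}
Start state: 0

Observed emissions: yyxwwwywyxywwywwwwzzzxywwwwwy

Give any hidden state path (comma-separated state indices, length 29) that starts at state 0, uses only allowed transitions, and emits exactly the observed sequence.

  [0] y  {0,4}  => 0  start
  [1] y  {0,4}  => 0  0->0 ok
  [2] x  {5}  => 5  0->5 ok
  [3] w  {1,2}  => 1  5->1 ok
  [4] w  {1,2}  => 1  1->1 ok
  [5] w  {1,2}  => 2  1->2 ok
  [6] y  {0,4}  => 4  2->4 ok
  [7] w  {1,2}  => 2  4->2 ok
  [8] y  {0,4}  => 4  2->4 ok
  [9] x  {5}  => 5  4->5 ok
  [10] y  {0,4}  => 4  5->4 ok
  [11] w  {1,2}  => 2  4->2 ok
  [12] w  {1,2}  => 1  2->1 ok
  [13] y  {0,4}  => 0  1->0 ok
  [14] w  {1,2}  => 2  0->2 ok
  [15] w  {1,2}  => 2  2->2 ok
  [16] w  {1,2}  => 2  2->2 ok
  [17] w  {1,2}  => 1  2->1 ok
  [18] z  {3}  => 3  1->3 ok
  [19] z  {3}  => 3  3->3 ok
  [20] z  {3}  => 3  3->3 ok
  [21] x  {5}  => 5  3->5 ok
  [22] y  {0,4}  => 4  5->4 ok
  [23] w  {1,2}  => 2  4->2 ok
  [24] w  {1,2}  => 2  2->2 ok
  [25] w  {1,2}  => 1  2->1 ok
  [26] w  {1,2}  => 2  1->2 ok
  [27] w  {1,2}  => 1  2->1 ok
  [28] y  {0,4}  => 0  1->0 ok

0,0,5,1,1,2,4,2,4,5,4,2,1,0,2,2,2,1,3,3,3,5,4,2,2,1,2,1,0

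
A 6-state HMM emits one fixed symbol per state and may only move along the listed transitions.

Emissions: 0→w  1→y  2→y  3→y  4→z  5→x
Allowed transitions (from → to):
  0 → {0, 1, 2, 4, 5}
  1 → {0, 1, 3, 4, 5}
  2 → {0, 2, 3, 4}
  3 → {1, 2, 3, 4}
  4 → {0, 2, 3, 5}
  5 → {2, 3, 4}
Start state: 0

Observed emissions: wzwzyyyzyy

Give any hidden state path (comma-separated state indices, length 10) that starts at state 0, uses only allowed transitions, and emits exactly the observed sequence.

0,4,0,4,3,3,1,4,2,2

  [0] w  {0}  => 0  start
  [1] z  {4}  => 4  0->4 ok
  [2] w  {0}  => 0  4->0 ok
  [3] z  {4}  => 4  0->4 ok
  [4] y  {1,2,3}  => 3  4->3 ok
  [5] y  {1,2,3}  => 3  3->3 ok
  [6] y  {1,2,3}  => 1  3->1 ok
  [7] z  {4}  => 4  1->4 ok
  [8] y  {1,2,3}  => 2  4->2 ok
  [9] y  {1,2,3}  => 2  2->2 ok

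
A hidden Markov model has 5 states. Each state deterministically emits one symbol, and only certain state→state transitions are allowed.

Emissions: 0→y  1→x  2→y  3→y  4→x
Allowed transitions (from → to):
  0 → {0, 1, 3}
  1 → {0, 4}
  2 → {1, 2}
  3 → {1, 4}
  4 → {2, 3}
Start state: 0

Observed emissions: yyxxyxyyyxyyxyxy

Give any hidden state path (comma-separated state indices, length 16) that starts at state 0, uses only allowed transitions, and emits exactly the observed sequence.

  [0] y  {0,2,3}  => 0  start
  [1] y  {0,2,3}  => 0  0->0 ok
  [2] x  {1,4}  => 1  0->1 ok
  [3] x  {1,4}  => 4  1->4 ok
  [4] y  {0,2,3}  => 2  4->2 ok
  [5] x  {1,4}  => 1  2->1 ok
  [6] y  {0,2,3}  => 0  1->0 ok
  [7] y  {0,2,3}  => 0  0->0 ok
  [8] y  {0,2,3}  => 3  0->3 ok
  [9] x  {1,4}  => 1  3->1 ok
  [10] y  {0,2,3}  => 0  1->0 ok
  [11] y  {0,2,3}  => 3  0->3 ok
  [12] x  {1,4}  => 4  3->4 ok
  [13] y  {0,2,3}  => 2  4->2 ok
  [14] x  {1,4}  => 1  2->1 ok
  [15] y  {0,2,3}  => 0  1->0 ok

0,0,1,4,2,1,0,0,3,1,0,3,4,2,1,0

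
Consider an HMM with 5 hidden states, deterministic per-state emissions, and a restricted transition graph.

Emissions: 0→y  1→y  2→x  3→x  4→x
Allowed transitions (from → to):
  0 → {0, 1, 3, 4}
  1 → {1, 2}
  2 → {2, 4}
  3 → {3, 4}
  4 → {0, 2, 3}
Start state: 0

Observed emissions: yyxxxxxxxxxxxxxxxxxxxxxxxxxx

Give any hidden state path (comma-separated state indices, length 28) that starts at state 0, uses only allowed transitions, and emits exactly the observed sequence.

  0: obs=y cand={0,1} pick 0 [start]
  1: obs=y cand={0,1} pick 0 [0->0 ok]
  2: obs=x cand={2,3,4} pick 4 [0->4 ok]
  3: obs=x cand={2,3,4} pick 2 [4->2 ok]
  4: obs=x cand={2,3,4} pick 2 [2->2 ok]
  5: obs=x cand={2,3,4} pick 2 [2->2 ok]
  6: obs=x cand={2,3,4} pick 2 [2->2 ok]
  7: obs=x cand={2,3,4} pick 2 [2->2 ok]
  8: obs=x cand={2,3,4} pick 4 [2->4 ok]
  9: obs=x cand={2,3,4} pick 2 [4->2 ok]
  10: obs=x cand={2,3,4} pick 4 [2->4 ok]
  11: obs=x cand={2,3,4} pick 3 [4->3 ok]
  12: obs=x cand={2,3,4} pick 4 [3->4 ok]
  13: obs=x cand={2,3,4} pick 2 [4->2 ok]
  14: obs=x cand={2,3,4} pick 4 [2->4 ok]
  15: obs=x cand={2,3,4} pick 2 [4->2 ok]
  16: obs=x cand={2,3,4} pick 2 [2->2 ok]
  17: obs=x cand={2,3,4} pick 4 [2->4 ok]
  18: obs=x cand={2,3,4} pick 2 [4->2 ok]
  19: obs=x cand={2,3,4} pick 2 [2->2 ok]
  20: obs=x cand={2,3,4} pick 2 [2->2 ok]
  21: obs=x cand={2,3,4} pick 4 [2->4 ok]
  22: obs=x cand={2,3,4} pick 3 [4->3 ok]
  23: obs=x cand={2,3,4} pick 3 [3->3 ok]
  24: obs=x cand={2,3,4} pick 4 [3->4 ok]
  25: obs=x cand={2,3,4} pick 3 [4->3 ok]
  26: obs=x cand={2,3,4} pick 3 [3->3 ok]
  27: obs=x cand={2,3,4} pick 4 [3->4 ok]

0,0,4,2,2,2,2,2,4,2,4,3,4,2,4,2,2,4,2,2,2,4,3,3,4,3,3,4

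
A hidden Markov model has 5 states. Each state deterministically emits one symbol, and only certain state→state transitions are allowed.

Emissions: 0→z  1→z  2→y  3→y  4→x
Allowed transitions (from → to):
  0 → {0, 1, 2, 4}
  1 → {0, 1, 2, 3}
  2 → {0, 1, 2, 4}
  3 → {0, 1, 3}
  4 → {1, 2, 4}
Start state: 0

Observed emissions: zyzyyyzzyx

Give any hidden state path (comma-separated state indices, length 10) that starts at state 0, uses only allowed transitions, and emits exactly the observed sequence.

  0: obs=z cand={0,1} pick 0 [start]
  1: obs=y cand={2,3} pick 2 [0->2 ok]
  2: obs=z cand={0,1} pick 1 [2->1 ok]
  3: obs=y cand={2,3} pick 3 [1->3 ok]
  4: obs=y cand={2,3} pick 3 [3->3 ok]
  5: obs=y cand={2,3} pick 3 [3->3 ok]
  6: obs=z cand={0,1} pick 0 [3->0 ok]
  7: obs=z cand={0,1} pick 1 [0->1 ok]
  8: obs=y cand={2,3} pick 2 [1->2 ok]
  9: obs=x cand={4} pick 4 [2->4 ok]

0,2,1,3,3,3,0,1,2,4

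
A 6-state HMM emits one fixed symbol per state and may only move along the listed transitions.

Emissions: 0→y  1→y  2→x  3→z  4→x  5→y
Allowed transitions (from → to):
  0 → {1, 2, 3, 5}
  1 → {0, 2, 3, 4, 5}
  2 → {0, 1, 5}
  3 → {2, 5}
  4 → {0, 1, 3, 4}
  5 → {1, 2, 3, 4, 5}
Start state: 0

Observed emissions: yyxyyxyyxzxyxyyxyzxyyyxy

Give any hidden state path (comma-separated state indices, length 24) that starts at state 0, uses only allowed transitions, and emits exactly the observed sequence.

  0: obs=y cand={0,1,5} pick 0 [start]
  1: obs=y cand={0,1,5} pick 1 [0->1 ok]
  2: obs=x cand={2,4} pick 2 [1->2 ok]
  3: obs=y cand={0,1,5} pick 1 [2->1 ok]
  4: obs=y cand={0,1,5} pick 5 [1->5 ok]
  5: obs=x cand={2,4} pick 4 [5->4 ok]
  6: obs=y cand={0,1,5} pick 0 [4->0 ok]
  7: obs=y cand={0,1,5} pick 1 [0->1 ok]
  8: obs=x cand={2,4} pick 4 [1->4 ok]
  9: obs=z cand={3} pick 3 [4->3 ok]
  10: obs=x cand={2,4} pick 2 [3->2 ok]
  11: obs=y cand={0,1,5} pick 1 [2->1 ok]
  12: obs=x cand={2,4} pick 4 [1->4 ok]
  13: obs=y cand={0,1,5} pick 1 [4->1 ok]
  14: obs=y cand={0,1,5} pick 5 [1->5 ok]
  15: obs=x cand={2,4} pick 2 [5->2 ok]
  16: obs=y cand={0,1,5} pick 1 [2->1 ok]
  17: obs=z cand={3} pick 3 [1->3 ok]
  18: obs=x cand={2,4} pick 2 [3->2 ok]
  19: obs=y cand={0,1,5} pick 5 [2->5 ok]
  20: obs=y cand={0,1,5} pick 5 [5->5 ok]
  21: obs=y cand={0,1,5} pick 1 [5->1 ok]
  22: obs=x cand={2,4} pick 2 [1->2 ok]
  23: obs=y cand={0,1,5} pick 0 [2->0 ok]

0,1,2,1,5,4,0,1,4,3,2,1,4,1,5,2,1,3,2,5,5,1,2,0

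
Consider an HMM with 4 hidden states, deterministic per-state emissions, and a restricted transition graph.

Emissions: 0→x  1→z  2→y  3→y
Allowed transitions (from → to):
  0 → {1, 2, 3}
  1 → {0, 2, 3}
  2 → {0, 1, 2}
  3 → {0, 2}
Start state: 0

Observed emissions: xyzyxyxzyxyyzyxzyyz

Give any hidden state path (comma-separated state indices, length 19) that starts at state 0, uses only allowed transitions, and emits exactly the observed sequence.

0,2,1,3,0,2,0,1,2,0,3,2,1,3,0,1,2,2,1

  [0] x  {0}  => 0  start
  [1] y  {2,3}  => 2  0->2 ok
  [2] z  {1}  => 1  2->1 ok
  [3] y  {2,3}  => 3  1->3 ok
  [4] x  {0}  => 0  3->0 ok
  [5] y  {2,3}  => 2  0->2 ok
  [6] x  {0}  => 0  2->0 ok
  [7] z  {1}  => 1  0->1 ok
  [8] y  {2,3}  => 2  1->2 ok
  [9] x  {0}  => 0  2->0 ok
  [10] y  {2,3}  => 3  0->3 ok
  [11] y  {2,3}  => 2  3->2 ok
  [12] z  {1}  => 1  2->1 ok
  [13] y  {2,3}  => 3  1->3 ok
  [14] x  {0}  => 0  3->0 ok
  [15] z  {1}  => 1  0->1 ok
  [16] y  {2,3}  => 2  1->2 ok
  [17] y  {2,3}  => 2  2->2 ok
  [18] z  {1}  => 1  2->1 ok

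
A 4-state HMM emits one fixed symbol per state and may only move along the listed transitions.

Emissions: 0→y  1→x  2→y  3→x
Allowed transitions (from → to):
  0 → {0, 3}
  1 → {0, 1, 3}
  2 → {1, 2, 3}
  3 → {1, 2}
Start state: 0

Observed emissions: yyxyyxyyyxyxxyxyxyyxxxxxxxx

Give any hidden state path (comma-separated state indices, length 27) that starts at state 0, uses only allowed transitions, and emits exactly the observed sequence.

0,0,3,2,2,3,2,2,2,3,2,1,3,2,3,2,1,0,0,3,1,3,1,3,1,3,1

  [0] y  {0,2}  => 0  start
  [1] y  {0,2}  => 0  0->0 ok
  [2] x  {1,3}  => 3  0->3 ok
  [3] y  {0,2}  => 2  3->2 ok
  [4] y  {0,2}  => 2  2->2 ok
  [5] x  {1,3}  => 3  2->3 ok
  [6] y  {0,2}  => 2  3->2 ok
  [7] y  {0,2}  => 2  2->2 ok
  [8] y  {0,2}  => 2  2->2 ok
  [9] x  {1,3}  => 3  2->3 ok
  [10] y  {0,2}  => 2  3->2 ok
  [11] x  {1,3}  => 1  2->1 ok
  [12] x  {1,3}  => 3  1->3 ok
  [13] y  {0,2}  => 2  3->2 ok
  [14] x  {1,3}  => 3  2->3 ok
  [15] y  {0,2}  => 2  3->2 ok
  [16] x  {1,3}  => 1  2->1 ok
  [17] y  {0,2}  => 0  1->0 ok
  [18] y  {0,2}  => 0  0->0 ok
  [19] x  {1,3}  => 3  0->3 ok
  [20] x  {1,3}  => 1  3->1 ok
  [21] x  {1,3}  => 3  1->3 ok
  [22] x  {1,3}  => 1  3->1 ok
  [23] x  {1,3}  => 3  1->3 ok
  [24] x  {1,3}  => 1  3->1 ok
  [25] x  {1,3}  => 3  1->3 ok
  [26] x  {1,3}  => 1  3->1 ok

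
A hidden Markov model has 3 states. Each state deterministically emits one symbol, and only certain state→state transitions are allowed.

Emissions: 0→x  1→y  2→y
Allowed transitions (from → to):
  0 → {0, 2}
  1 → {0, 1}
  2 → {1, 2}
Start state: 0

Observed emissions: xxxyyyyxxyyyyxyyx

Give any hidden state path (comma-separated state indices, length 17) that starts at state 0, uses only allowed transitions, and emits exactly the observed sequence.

  [0] x  {0}  => 0  start
  [1] x  {0}  => 0  0->0 ok
  [2] x  {0}  => 0  0->0 ok
  [3] y  {1,2}  => 2  0->2 ok
  [4] y  {1,2}  => 2  2->2 ok
  [5] y  {1,2}  => 2  2->2 ok
  [6] y  {1,2}  => 1  2->1 ok
  [7] x  {0}  => 0  1->0 ok
  [8] x  {0}  => 0  0->0 ok
  [9] y  {1,2}  => 2  0->2 ok
  [10] y  {1,2}  => 2  2->2 ok
  [11] y  {1,2}  => 1  2->1 ok
  [12] y  {1,2}  => 1  1->1 ok
  [13] x  {0}  => 0  1->0 ok
  [14] y  {1,2}  => 2  0->2 ok
  [15] y  {1,2}  => 1  2->1 ok
  [16] x  {0}  => 0  1->0 ok

0,0,0,2,2,2,1,0,0,2,2,1,1,0,2,1,0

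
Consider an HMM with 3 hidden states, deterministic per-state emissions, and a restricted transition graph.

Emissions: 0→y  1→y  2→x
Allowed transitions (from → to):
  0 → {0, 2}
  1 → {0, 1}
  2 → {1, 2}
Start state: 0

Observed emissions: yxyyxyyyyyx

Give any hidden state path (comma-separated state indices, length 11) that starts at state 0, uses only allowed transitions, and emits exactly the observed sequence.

0,2,1,0,2,1,1,1,0,0,2

  t0 'y' -> {0,1}, take 0 (start)
  t1 'x' -> {2}, take 2 (0->2 ok)
  t2 'y' -> {0,1}, take 1 (2->1 ok)
  t3 'y' -> {0,1}, take 0 (1->0 ok)
  t4 'x' -> {2}, take 2 (0->2 ok)
  t5 'y' -> {0,1}, take 1 (2->1 ok)
  t6 'y' -> {0,1}, take 1 (1->1 ok)
  t7 'y' -> {0,1}, take 1 (1->1 ok)
  t8 'y' -> {0,1}, take 0 (1->0 ok)
  t9 'y' -> {0,1}, take 0 (0->0 ok)
  t10 'x' -> {2}, take 2 (0->2 ok)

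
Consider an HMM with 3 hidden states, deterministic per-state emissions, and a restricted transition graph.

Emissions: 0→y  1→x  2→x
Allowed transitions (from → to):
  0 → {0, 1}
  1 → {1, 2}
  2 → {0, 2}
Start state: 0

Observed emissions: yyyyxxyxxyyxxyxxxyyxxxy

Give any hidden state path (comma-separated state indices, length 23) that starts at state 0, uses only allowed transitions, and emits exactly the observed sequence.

0,0,0,0,1,2,0,1,2,0,0,1,2,0,1,1,2,0,0,1,1,2,0

  [0] y  {0}  => 0  start
  [1] y  {0}  => 0  0->0 ok
  [2] y  {0}  => 0  0->0 ok
  [3] y  {0}  => 0  0->0 ok
  [4] x  {1,2}  => 1  0->1 ok
  [5] x  {1,2}  => 2  1->2 ok
  [6] y  {0}  => 0  2->0 ok
  [7] x  {1,2}  => 1  0->1 ok
  [8] x  {1,2}  => 2  1->2 ok
  [9] y  {0}  => 0  2->0 ok
  [10] y  {0}  => 0  0->0 ok
  [11] x  {1,2}  => 1  0->1 ok
  [12] x  {1,2}  => 2  1->2 ok
  [13] y  {0}  => 0  2->0 ok
  [14] x  {1,2}  => 1  0->1 ok
  [15] x  {1,2}  => 1  1->1 ok
  [16] x  {1,2}  => 2  1->2 ok
  [17] y  {0}  => 0  2->0 ok
  [18] y  {0}  => 0  0->0 ok
  [19] x  {1,2}  => 1  0->1 ok
  [20] x  {1,2}  => 1  1->1 ok
  [21] x  {1,2}  => 2  1->2 ok
  [22] y  {0}  => 0  2->0 ok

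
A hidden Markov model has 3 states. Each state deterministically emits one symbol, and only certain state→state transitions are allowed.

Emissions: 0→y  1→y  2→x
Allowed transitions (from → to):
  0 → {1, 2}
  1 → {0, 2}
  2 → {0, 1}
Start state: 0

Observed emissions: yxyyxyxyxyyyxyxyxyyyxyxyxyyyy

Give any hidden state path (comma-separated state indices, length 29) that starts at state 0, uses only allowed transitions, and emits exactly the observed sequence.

0,2,0,1,2,0,2,1,2,0,1,0,2,0,2,1,2,0,1,0,2,0,2,0,2,0,1,0,1

  0: obs=y cand={0,1} pick 0 [start]
  1: obs=x cand={2} pick 2 [0->2 ok]
  2: obs=y cand={0,1} pick 0 [2->0 ok]
  3: obs=y cand={0,1} pick 1 [0->1 ok]
  4: obs=x cand={2} pick 2 [1->2 ok]
  5: obs=y cand={0,1} pick 0 [2->0 ok]
  6: obs=x cand={2} pick 2 [0->2 ok]
  7: obs=y cand={0,1} pick 1 [2->1 ok]
  8: obs=x cand={2} pick 2 [1->2 ok]
  9: obs=y cand={0,1} pick 0 [2->0 ok]
  10: obs=y cand={0,1} pick 1 [0->1 ok]
  11: obs=y cand={0,1} pick 0 [1->0 ok]
  12: obs=x cand={2} pick 2 [0->2 ok]
  13: obs=y cand={0,1} pick 0 [2->0 ok]
  14: obs=x cand={2} pick 2 [0->2 ok]
  15: obs=y cand={0,1} pick 1 [2->1 ok]
  16: obs=x cand={2} pick 2 [1->2 ok]
  17: obs=y cand={0,1} pick 0 [2->0 ok]
  18: obs=y cand={0,1} pick 1 [0->1 ok]
  19: obs=y cand={0,1} pick 0 [1->0 ok]
  20: obs=x cand={2} pick 2 [0->2 ok]
  21: obs=y cand={0,1} pick 0 [2->0 ok]
  22: obs=x cand={2} pick 2 [0->2 ok]
  23: obs=y cand={0,1} pick 0 [2->0 ok]
  24: obs=x cand={2} pick 2 [0->2 ok]
  25: obs=y cand={0,1} pick 0 [2->0 ok]
  26: obs=y cand={0,1} pick 1 [0->1 ok]
  27: obs=y cand={0,1} pick 0 [1->0 ok]
  28: obs=y cand={0,1} pick 1 [0->1 ok]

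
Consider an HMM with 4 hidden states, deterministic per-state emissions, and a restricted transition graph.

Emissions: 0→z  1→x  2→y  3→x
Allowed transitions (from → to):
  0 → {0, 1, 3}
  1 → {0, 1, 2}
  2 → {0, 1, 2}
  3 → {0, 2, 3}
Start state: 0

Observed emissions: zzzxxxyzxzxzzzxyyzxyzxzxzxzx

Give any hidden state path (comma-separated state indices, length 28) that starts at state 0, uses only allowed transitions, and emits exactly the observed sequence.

  [0] z  {0}  => 0  start
  [1] z  {0}  => 0  0->0 ok
  [2] z  {0}  => 0  0->0 ok
  [3] x  {1,3}  => 3  0->3 ok
  [4] x  {1,3}  => 3  3->3 ok
  [5] x  {1,3}  => 3  3->3 ok
  [6] y  {2}  => 2  3->2 ok
  [7] z  {0}  => 0  2->0 ok
  [8] x  {1,3}  => 3  0->3 ok
  [9] z  {0}  => 0  3->0 ok
  [10] x  {1,3}  => 1  0->1 ok
  [11] z  {0}  => 0  1->0 ok
  [12] z  {0}  => 0  0->0 ok
  [13] z  {0}  => 0  0->0 ok
  [14] x  {1,3}  => 1  0->1 ok
  [15] y  {2}  => 2  1->2 ok
  [16] y  {2}  => 2  2->2 ok
  [17] z  {0}  => 0  2->0 ok
  [18] x  {1,3}  => 1  0->1 ok
  [19] y  {2}  => 2  1->2 ok
  [20] z  {0}  => 0  2->0 ok
  [21] x  {1,3}  => 3  0->3 ok
  [22] z  {0}  => 0  3->0 ok
  [23] x  {1,3}  => 3  0->3 ok
  [24] z  {0}  => 0  3->0 ok
  [25] x  {1,3}  => 3  0->3 ok
  [26] z  {0}  => 0  3->0 ok
  [27] x  {1,3}  => 3  0->3 ok

0,0,0,3,3,3,2,0,3,0,1,0,0,0,1,2,2,0,1,2,0,3,0,3,0,3,0,3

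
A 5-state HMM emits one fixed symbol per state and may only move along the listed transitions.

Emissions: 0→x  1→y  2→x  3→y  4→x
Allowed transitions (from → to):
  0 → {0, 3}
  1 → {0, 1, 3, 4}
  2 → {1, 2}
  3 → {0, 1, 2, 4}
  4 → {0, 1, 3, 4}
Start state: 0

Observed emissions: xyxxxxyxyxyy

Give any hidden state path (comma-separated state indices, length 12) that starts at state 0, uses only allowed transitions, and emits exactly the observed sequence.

0,3,4,4,4,4,1,0,3,0,3,1

  0: obs=x cand={0,2,4} pick 0 [start]
  1: obs=y cand={1,3} pick 3 [0->3 ok]
  2: obs=x cand={0,2,4} pick 4 [3->4 ok]
  3: obs=x cand={0,2,4} pick 4 [4->4 ok]
  4: obs=x cand={0,2,4} pick 4 [4->4 ok]
  5: obs=x cand={0,2,4} pick 4 [4->4 ok]
  6: obs=y cand={1,3} pick 1 [4->1 ok]
  7: obs=x cand={0,2,4} pick 0 [1->0 ok]
  8: obs=y cand={1,3} pick 3 [0->3 ok]
  9: obs=x cand={0,2,4} pick 0 [3->0 ok]
  10: obs=y cand={1,3} pick 3 [0->3 ok]
  11: obs=y cand={1,3} pick 1 [3->1 ok]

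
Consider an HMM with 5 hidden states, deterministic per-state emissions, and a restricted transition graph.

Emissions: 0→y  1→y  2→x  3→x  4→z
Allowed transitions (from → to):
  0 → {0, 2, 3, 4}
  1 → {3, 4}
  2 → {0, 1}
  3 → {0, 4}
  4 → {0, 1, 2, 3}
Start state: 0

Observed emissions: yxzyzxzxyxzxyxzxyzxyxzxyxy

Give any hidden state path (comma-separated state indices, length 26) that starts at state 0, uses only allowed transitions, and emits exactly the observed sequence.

0,3,4,0,4,3,4,2,0,3,4,2,1,3,4,2,1,4,2,1,3,4,2,0,2,0

  t0 'y' -> {0,1}, take 0 (start)
  t1 'x' -> {2,3}, take 3 (0->3 ok)
  t2 'z' -> {4}, take 4 (3->4 ok)
  t3 'y' -> {0,1}, take 0 (4->0 ok)
  t4 'z' -> {4}, take 4 (0->4 ok)
  t5 'x' -> {2,3}, take 3 (4->3 ok)
  t6 'z' -> {4}, take 4 (3->4 ok)
  t7 'x' -> {2,3}, take 2 (4->2 ok)
  t8 'y' -> {0,1}, take 0 (2->0 ok)
  t9 'x' -> {2,3}, take 3 (0->3 ok)
  t10 'z' -> {4}, take 4 (3->4 ok)
  t11 'x' -> {2,3}, take 2 (4->2 ok)
  t12 'y' -> {0,1}, take 1 (2->1 ok)
  t13 'x' -> {2,3}, take 3 (1->3 ok)
  t14 'z' -> {4}, take 4 (3->4 ok)
  t15 'x' -> {2,3}, take 2 (4->2 ok)
  t16 'y' -> {0,1}, take 1 (2->1 ok)
  t17 'z' -> {4}, take 4 (1->4 ok)
  t18 'x' -> {2,3}, take 2 (4->2 ok)
  t19 'y' -> {0,1}, take 1 (2->1 ok)
  t20 'x' -> {2,3}, take 3 (1->3 ok)
  t21 'z' -> {4}, take 4 (3->4 ok)
  t22 'x' -> {2,3}, take 2 (4->2 ok)
  t23 'y' -> {0,1}, take 0 (2->0 ok)
  t24 'x' -> {2,3}, take 2 (0->2 ok)
  t25 'y' -> {0,1}, take 0 (2->0 ok)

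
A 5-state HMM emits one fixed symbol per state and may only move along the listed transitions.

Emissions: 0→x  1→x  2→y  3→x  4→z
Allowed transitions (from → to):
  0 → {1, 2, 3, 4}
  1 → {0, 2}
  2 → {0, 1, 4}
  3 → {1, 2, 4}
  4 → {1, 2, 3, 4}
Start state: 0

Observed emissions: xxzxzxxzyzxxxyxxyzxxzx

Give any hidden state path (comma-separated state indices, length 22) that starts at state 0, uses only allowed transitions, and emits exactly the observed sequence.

0,3,4,3,4,1,0,4,2,4,1,0,3,2,0,3,2,4,1,0,4,1

  [0] x  {0,1,3}  => 0  start
  [1] x  {0,1,3}  => 3  0->3 ok
  [2] z  {4}  => 4  3->4 ok
  [3] x  {0,1,3}  => 3  4->3 ok
  [4] z  {4}  => 4  3->4 ok
  [5] x  {0,1,3}  => 1  4->1 ok
  [6] x  {0,1,3}  => 0  1->0 ok
  [7] z  {4}  => 4  0->4 ok
  [8] y  {2}  => 2  4->2 ok
  [9] z  {4}  => 4  2->4 ok
  [10] x  {0,1,3}  => 1  4->1 ok
  [11] x  {0,1,3}  => 0  1->0 ok
  [12] x  {0,1,3}  => 3  0->3 ok
  [13] y  {2}  => 2  3->2 ok
  [14] x  {0,1,3}  => 0  2->0 ok
  [15] x  {0,1,3}  => 3  0->3 ok
  [16] y  {2}  => 2  3->2 ok
  [17] z  {4}  => 4  2->4 ok
  [18] x  {0,1,3}  => 1  4->1 ok
  [19] x  {0,1,3}  => 0  1->0 ok
  [20] z  {4}  => 4  0->4 ok
  [21] x  {0,1,3}  => 1  4->1 ok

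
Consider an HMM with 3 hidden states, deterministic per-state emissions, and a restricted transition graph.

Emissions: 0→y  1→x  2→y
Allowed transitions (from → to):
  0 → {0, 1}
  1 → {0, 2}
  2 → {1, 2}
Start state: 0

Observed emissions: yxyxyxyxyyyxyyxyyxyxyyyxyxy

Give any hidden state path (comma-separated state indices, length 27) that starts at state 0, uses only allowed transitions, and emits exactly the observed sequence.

  0: obs=y cand={0,2} pick 0 [start]
  1: obs=x cand={1} pick 1 [0->1 ok]
  2: obs=y cand={0,2} pick 0 [1->0 ok]
  3: obs=x cand={1} pick 1 [0->1 ok]
  4: obs=y cand={0,2} pick 0 [1->0 ok]
  5: obs=x cand={1} pick 1 [0->1 ok]
  6: obs=y cand={0,2} pick 0 [1->0 ok]
  7: obs=x cand={1} pick 1 [0->1 ok]
  8: obs=y cand={0,2} pick 0 [1->0 ok]
  9: obs=y cand={0,2} pick 0 [0->0 ok]
  10: obs=y cand={0,2} pick 0 [0->0 ok]
  11: obs=x cand={1} pick 1 [0->1 ok]
  12: obs=y cand={0,2} pick 2 [1->2 ok]
  13: obs=y cand={0,2} pick 2 [2->2 ok]
  14: obs=x cand={1} pick 1 [2->1 ok]
  15: obs=y cand={0,2} pick 2 [1->2 ok]
  16: obs=y cand={0,2} pick 2 [2->2 ok]
  17: obs=x cand={1} pick 1 [2->1 ok]
  18: obs=y cand={0,2} pick 0 [1->0 ok]
  19: obs=x cand={1} pick 1 [0->1 ok]
  20: obs=y cand={0,2} pick 2 [1->2 ok]
  21: obs=y cand={0,2} pick 2 [2->2 ok]
  22: obs=y cand={0,2} pick 2 [2->2 ok]
  23: obs=x cand={1} pick 1 [2->1 ok]
  24: obs=y cand={0,2} pick 0 [1->0 ok]
  25: obs=x cand={1} pick 1 [0->1 ok]
  26: obs=y cand={0,2} pick 0 [1->0 ok]

0,1,0,1,0,1,0,1,0,0,0,1,2,2,1,2,2,1,0,1,2,2,2,1,0,1,0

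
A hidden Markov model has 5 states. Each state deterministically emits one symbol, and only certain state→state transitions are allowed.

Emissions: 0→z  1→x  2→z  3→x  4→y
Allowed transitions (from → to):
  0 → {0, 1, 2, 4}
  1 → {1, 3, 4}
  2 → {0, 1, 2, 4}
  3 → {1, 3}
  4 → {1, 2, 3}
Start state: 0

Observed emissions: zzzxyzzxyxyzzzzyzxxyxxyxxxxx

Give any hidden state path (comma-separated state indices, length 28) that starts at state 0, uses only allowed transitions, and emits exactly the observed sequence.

  pos 0: z in {0,2}, choose 0; start
  pos 1: z in {0,2}, choose 2; 0->2 ok
  pos 2: z in {0,2}, choose 2; 2->2 ok
  pos 3: x in {1,3}, choose 1; 2->1 ok
  pos 4: y in {4}, choose 4; 1->4 ok
  pos 5: z in {0,2}, choose 2; 4->2 ok
  pos 6: z in {0,2}, choose 2; 2->2 ok
  pos 7: x in {1,3}, choose 1; 2->1 ok
  pos 8: y in {4}, choose 4; 1->4 ok
  pos 9: x in {1,3}, choose 1; 4->1 ok
  pos 10: y in {4}, choose 4; 1->4 ok
  pos 11: z in {0,2}, choose 2; 4->2 ok
  pos 12: z in {0,2}, choose 2; 2->2 ok
  pos 13: z in {0,2}, choose 2; 2->2 ok
  pos 14: z in {0,2}, choose 2; 2->2 ok
  pos 15: y in {4}, choose 4; 2->4 ok
  pos 16: z in {0,2}, choose 2; 4->2 ok
  pos 17: x in {1,3}, choose 1; 2->1 ok
  pos 18: x in {1,3}, choose 1; 1->1 ok
  pos 19: y in {4}, choose 4; 1->4 ok
  pos 20: x in {1,3}, choose 3; 4->3 ok
  pos 21: x in {1,3}, choose 1; 3->1 ok
  pos 22: y in {4}, choose 4; 1->4 ok
  pos 23: x in {1,3}, choose 3; 4->3 ok
  pos 24: x in {1,3}, choose 3; 3->3 ok
  pos 25: x in {1,3}, choose 3; 3->3 ok
  pos 26: x in {1,3}, choose 3; 3->3 ok
  pos 27: x in {1,3}, choose 1; 3->1 ok

0,2,2,1,4,2,2,1,4,1,4,2,2,2,2,4,2,1,1,4,3,1,4,3,3,3,3,1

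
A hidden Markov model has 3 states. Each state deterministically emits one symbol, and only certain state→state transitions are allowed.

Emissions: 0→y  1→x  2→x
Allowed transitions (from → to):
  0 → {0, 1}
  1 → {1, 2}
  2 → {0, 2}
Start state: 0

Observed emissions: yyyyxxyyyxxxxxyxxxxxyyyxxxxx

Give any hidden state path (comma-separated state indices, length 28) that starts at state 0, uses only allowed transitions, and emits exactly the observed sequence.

  0: obs=y cand={0} pick 0 [start]
  1: obs=y cand={0} pick 0 [0->0 ok]
  2: obs=y cand={0} pick 0 [0->0 ok]
  3: obs=y cand={0} pick 0 [0->0 ok]
  4: obs=x cand={1,2} pick 1 [0->1 ok]
  5: obs=x cand={1,2} pick 2 [1->2 ok]
  6: obs=y cand={0} pick 0 [2->0 ok]
  7: obs=y cand={0} pick 0 [0->0 ok]
  8: obs=y cand={0} pick 0 [0->0 ok]
  9: obs=x cand={1,2} pick 1 [0->1 ok]
  10: obs=x cand={1,2} pick 1 [1->1 ok]
  11: obs=x cand={1,2} pick 1 [1->1 ok]
  12: obs=x cand={1,2} pick 1 [1->1 ok]
  13: obs=x cand={1,2} pick 2 [1->2 ok]
  14: obs=y cand={0} pick 0 [2->0 ok]
  15: obs=x cand={1,2} pick 1 [0->1 ok]
  16: obs=x cand={1,2} pick 2 [1->2 ok]
  17: obs=x cand={1,2} pick 2 [2->2 ok]
  18: obs=x cand={1,2} pick 2 [2->2 ok]
  19: obs=x cand={1,2} pick 2 [2->2 ok]
  20: obs=y cand={0} pick 0 [2->0 ok]
  21: obs=y cand={0} pick 0 [0->0 ok]
  22: obs=y cand={0} pick 0 [0->0 ok]
  23: obs=x cand={1,2} pick 1 [0->1 ok]
  24: obs=x cand={1,2} pick 1 [1->1 ok]
  25: obs=x cand={1,2} pick 1 [1->1 ok]
  26: obs=x cand={1,2} pick 2 [1->2 ok]
  27: obs=x cand={1,2} pick 2 [2->2 ok]

0,0,0,0,1,2,0,0,0,1,1,1,1,2,0,1,2,2,2,2,0,0,0,1,1,1,2,2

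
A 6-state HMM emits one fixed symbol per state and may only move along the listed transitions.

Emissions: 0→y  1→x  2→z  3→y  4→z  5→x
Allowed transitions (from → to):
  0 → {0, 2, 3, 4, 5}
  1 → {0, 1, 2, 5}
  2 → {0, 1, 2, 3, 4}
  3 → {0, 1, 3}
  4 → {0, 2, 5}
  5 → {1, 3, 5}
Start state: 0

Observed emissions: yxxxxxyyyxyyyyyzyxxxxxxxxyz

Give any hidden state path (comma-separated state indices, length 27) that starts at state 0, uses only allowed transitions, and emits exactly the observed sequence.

  0: obs=y cand={0,3} pick 0 [start]
  1: obs=x cand={1,5} pick 5 [0->5 ok]
  2: obs=x cand={1,5} pick 1 [5->1 ok]
  3: obs=x cand={1,5} pick 5 [1->5 ok]
  4: obs=x cand={1,5} pick 1 [5->1 ok]
  5: obs=x cand={1,5} pick 5 [1->5 ok]
  6: obs=y cand={0,3} pick 3 [5->3 ok]
  7: obs=y cand={0,3} pick 3 [3->3 ok]
  8: obs=y cand={0,3} pick 3 [3->3 ok]
  9: obs=x cand={1,5} pick 1 [3->1 ok]
  10: obs=y cand={0,3} pick 0 [1->0 ok]
  11: obs=y cand={0,3} pick 3 [0->3 ok]
  12: obs=y cand={0,3} pick 0 [3->0 ok]
  13: obs=y cand={0,3} pick 3 [0->3 ok]
  14: obs=y cand={0,3} pick 0 [3->0 ok]
  15: obs=z cand={2,4} pick 4 [0->4 ok]
  16: obs=y cand={0,3} pick 0 [4->0 ok]
  17: obs=x cand={1,5} pick 5 [0->5 ok]
  18: obs=x cand={1,5} pick 5 [5->5 ok]
  19: obs=x cand={1,5} pick 5 [5->5 ok]
  20: obs=x cand={1,5} pick 1 [5->1 ok]
  21: obs=x cand={1,5} pick 1 [1->1 ok]
  22: obs=x cand={1,5} pick 5 [1->5 ok]
  23: obs=x cand={1,5} pick 5 [5->5 ok]
  24: obs=x cand={1,5} pick 1 [5->1 ok]
  25: obs=y cand={0,3} pick 0 [1->0 ok]
  26: obs=z cand={2,4} pick 4 [0->4 ok]

0,5,1,5,1,5,3,3,3,1,0,3,0,3,0,4,0,5,5,5,1,1,5,5,1,0,4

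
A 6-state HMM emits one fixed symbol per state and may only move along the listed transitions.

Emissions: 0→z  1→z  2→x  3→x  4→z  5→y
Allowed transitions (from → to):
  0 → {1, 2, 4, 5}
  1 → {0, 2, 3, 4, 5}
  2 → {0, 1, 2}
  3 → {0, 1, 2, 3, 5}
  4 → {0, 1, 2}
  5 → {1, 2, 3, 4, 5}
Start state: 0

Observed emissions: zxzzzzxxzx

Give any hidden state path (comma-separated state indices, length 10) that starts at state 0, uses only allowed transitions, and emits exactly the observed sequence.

0,2,1,4,1,0,2,2,1,2

  t0 'z' -> {0,1,4}, take 0 (start)
  t1 'x' -> {2,3}, take 2 (0->2 ok)
  t2 'z' -> {0,1,4}, take 1 (2->1 ok)
  t3 'z' -> {0,1,4}, take 4 (1->4 ok)
  t4 'z' -> {0,1,4}, take 1 (4->1 ok)
  t5 'z' -> {0,1,4}, take 0 (1->0 ok)
  t6 'x' -> {2,3}, take 2 (0->2 ok)
  t7 'x' -> {2,3}, take 2 (2->2 ok)
  t8 'z' -> {0,1,4}, take 1 (2->1 ok)
  t9 'x' -> {2,3}, take 2 (1->2 ok)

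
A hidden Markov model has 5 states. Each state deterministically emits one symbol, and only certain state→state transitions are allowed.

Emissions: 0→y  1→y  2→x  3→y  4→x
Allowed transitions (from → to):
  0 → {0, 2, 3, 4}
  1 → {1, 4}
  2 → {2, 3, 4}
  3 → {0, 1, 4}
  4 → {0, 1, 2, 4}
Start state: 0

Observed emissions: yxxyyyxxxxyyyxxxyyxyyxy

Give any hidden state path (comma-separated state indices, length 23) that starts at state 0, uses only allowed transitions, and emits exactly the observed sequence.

  [0] y  {0,1,3}  => 0  start
  [1] x  {2,4}  => 4  0->4 ok
  [2] x  {2,4}  => 2  4->2 ok
  [3] y  {0,1,3}  => 3  2->3 ok
  [4] y  {0,1,3}  => 1  3->1 ok
  [5] y  {0,1,3}  => 1  1->1 ok
  [6] x  {2,4}  => 4  1->4 ok
  [7] x  {2,4}  => 2  4->2 ok
  [8] x  {2,4}  => 4  2->4 ok
  [9] x  {2,4}  => 2  4->2 ok
  [10] y  {0,1,3}  => 3  2->3 ok
  [11] y  {0,1,3}  => 1  3->1 ok
  [12] y  {0,1,3}  => 1  1->1 ok
  [13] x  {2,4}  => 4  1->4 ok
  [14] x  {2,4}  => 4  4->4 ok
  [15] x  {2,4}  => 4  4->4 ok
  [16] y  {0,1,3}  => 1  4->1 ok
  [17] y  {0,1,3}  => 1  1->1 ok
  [18] x  {2,4}  => 4  1->4 ok
  [19] y  {0,1,3}  => 1  4->1 ok
  [20] y  {0,1,3}  => 1  1->1 ok
  [21] x  {2,4}  => 4  1->4 ok
  [22] y  {0,1,3}  => 1  4->1 ok

0,4,2,3,1,1,4,2,4,2,3,1,1,4,4,4,1,1,4,1,1,4,1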